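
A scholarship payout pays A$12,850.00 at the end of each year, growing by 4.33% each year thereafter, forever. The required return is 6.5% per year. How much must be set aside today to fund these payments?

A$592,165.90

Periodic rate r = 0.065 per year.
Growing perpetuity (Gordon): PV = PMT₁ / (r − g) = 12,850 / (r − 0.0433) = A$592,165.90.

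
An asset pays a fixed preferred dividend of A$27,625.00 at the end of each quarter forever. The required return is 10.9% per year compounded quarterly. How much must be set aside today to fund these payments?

A$1,013,761.47

Periodic rate r = 0.109/4 per quarter.
Level perpetuity: PV = PMT / r = 27,625 / (0.109/4) = A$1,013,761.47.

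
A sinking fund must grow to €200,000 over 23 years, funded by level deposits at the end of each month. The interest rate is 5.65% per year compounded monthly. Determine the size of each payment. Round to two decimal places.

€354.50

Level ordinary annuity; solve FV = PMT × [((1+r)^n − 1)/r] for PMT.
Periodic rate r = 0.0565/12 per month; n is counted in months.
With n = 276: PMT = 200,000 / ([((1+r)^n − 1)/r]) = €354.50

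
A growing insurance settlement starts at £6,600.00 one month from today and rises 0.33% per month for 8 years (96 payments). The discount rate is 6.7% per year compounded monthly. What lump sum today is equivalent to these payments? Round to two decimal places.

Periodic rate r = 0.067/12 per month; n is counted in months.
Growing ordinary annuity: PV = PMT₁ × [1 − ((1+g)/(1+r))^n] / (r − g) = 6,600 × [1 − ((1+0.0033)/(1+r))^96] / (r − 0.0033) = £566,713.92.

£566,713.92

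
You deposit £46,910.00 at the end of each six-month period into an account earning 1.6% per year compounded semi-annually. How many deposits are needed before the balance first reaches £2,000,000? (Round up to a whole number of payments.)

37 payments

Periodic rate r = 0.016/2 per half-year; n is counted in half-years.
Ordinary annuity FV: 2,000,000 = 46,910 × [((1+r)^n − 1)/r].
(1+r)^n = 1 + 2,000,000 × r / 46,910, so n = ln(1 + 2,000,000·r/46,910) / ln(1+r) = 36.83.
Round up to a whole number of payments: n = 37.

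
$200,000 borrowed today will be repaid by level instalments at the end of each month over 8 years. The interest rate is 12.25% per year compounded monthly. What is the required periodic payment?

$3,278.10

Level ordinary annuity; solve PV = PMT × [(1 − (1+r)^−n)/r] for PMT.
Periodic rate r = 0.1225/12 per month; n is counted in months.
With n = 96: PMT = 200,000 / ([(1 − (1+r)^−n)/r]) = $3,278.10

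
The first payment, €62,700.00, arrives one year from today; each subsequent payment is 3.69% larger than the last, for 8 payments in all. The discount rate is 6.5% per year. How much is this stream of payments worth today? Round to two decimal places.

€429,712.65

Periodic rate r = 0.065 per year.
Growing ordinary annuity: PV = PMT₁ × [1 − ((1+g)/(1+r))^n] / (r − g) = 62,700 × [1 − ((1+0.0369)/(1+r))^8] / (r − 0.0369) = €429,712.65.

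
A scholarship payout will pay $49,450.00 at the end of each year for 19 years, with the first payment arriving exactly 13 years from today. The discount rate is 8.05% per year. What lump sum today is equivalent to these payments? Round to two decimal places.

Ordinary annuity of 19 payments, first payment at period 13.
Periodic rate r = 0.0805 per year.
The ordinary-annuity PV formula values the stream one period before the first payment (period 12); discount that back 12 periods:
PV₀ = 49,450 × [1 − (1+r)^−19] / r × (1+r)^−12 = $186,871.25

$186,871.25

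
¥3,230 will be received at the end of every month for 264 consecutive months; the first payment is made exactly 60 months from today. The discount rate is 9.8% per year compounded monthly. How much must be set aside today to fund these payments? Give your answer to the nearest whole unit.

¥216,175

Ordinary annuity of 264 payments, first payment at period 60.
Periodic rate r = 0.098/12 per month; n is counted in months.
The ordinary-annuity PV formula values the stream one period before the first payment (period 59); discount that back 59 periods:
PV₀ = 3,230 × [1 − (1+r)^−264] / r × (1+r)^−59 = ¥216,175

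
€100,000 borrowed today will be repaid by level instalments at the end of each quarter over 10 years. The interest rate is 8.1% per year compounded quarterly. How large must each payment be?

€3,671.62

Level ordinary annuity; solve PV = PMT × [(1 − (1+r)^−n)/r] for PMT.
Periodic rate r = 0.081/4 per quarter; n is counted in quarters.
With n = 40: PMT = 100,000 / ([(1 − (1+r)^−n)/r]) = €3,671.62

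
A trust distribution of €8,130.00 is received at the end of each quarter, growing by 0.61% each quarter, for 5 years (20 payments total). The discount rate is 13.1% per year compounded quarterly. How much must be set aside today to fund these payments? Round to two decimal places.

Periodic rate r = 0.131/4 per quarter; n is counted in quarters.
Growing ordinary annuity: PV = PMT₁ × [1 − ((1+g)/(1+r))^n] / (r − g) = 8,130 × [1 − ((1+0.0061)/(1+r))^20] / (r − 0.0061) = €124,218.28.

€124,218.28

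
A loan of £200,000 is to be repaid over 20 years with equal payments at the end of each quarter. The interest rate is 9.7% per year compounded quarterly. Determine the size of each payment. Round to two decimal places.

Level ordinary annuity; solve PV = PMT × [(1 − (1+r)^−n)/r] for PMT.
Periodic rate r = 0.097/4 per quarter; n is counted in quarters.
With n = 80: PMT = 200,000 / ([(1 − (1+r)^−n)/r]) = £5,686.28

£5,686.28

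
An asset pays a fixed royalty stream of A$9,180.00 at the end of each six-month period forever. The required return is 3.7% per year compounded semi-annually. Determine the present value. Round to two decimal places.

A$496,216.22

Periodic rate r = 0.037/2 per half-year.
Level perpetuity: PV = PMT / r = 9,180 / (0.037/2) = A$496,216.22.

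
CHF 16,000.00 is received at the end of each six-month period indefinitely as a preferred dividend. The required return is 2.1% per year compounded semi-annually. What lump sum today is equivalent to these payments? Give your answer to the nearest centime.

Periodic rate r = 0.021/2 per half-year.
Level perpetuity: PV = PMT / r = 16,000 / (0.021/2) = CHF 1,523,809.52.

CHF 1,523,809.52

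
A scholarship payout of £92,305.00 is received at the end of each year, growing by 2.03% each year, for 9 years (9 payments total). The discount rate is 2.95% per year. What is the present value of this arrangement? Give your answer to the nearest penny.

Periodic rate r = 0.0295 per year.
Growing ordinary annuity: PV = PMT₁ × [1 − ((1+g)/(1+r))^n] / (r − g) = 92,305 × [1 − ((1+0.0203)/(1+r))^9] / (r − 0.0203) = £778,689.23.

£778,689.23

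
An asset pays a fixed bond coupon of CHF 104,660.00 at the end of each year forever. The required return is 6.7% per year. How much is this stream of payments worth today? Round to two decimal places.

Periodic rate r = 0.067 per year.
Level perpetuity: PV = PMT / r = 104,660 / (0.067) = CHF 1,562,089.55.

CHF 1,562,089.55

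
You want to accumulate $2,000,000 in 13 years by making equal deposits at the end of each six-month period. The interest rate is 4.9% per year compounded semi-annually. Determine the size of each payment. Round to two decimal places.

Level ordinary annuity; solve FV = PMT × [((1+r)^n − 1)/r] for PMT.
Periodic rate r = 0.049/2 per half-year; n is counted in half-years.
With n = 26: PMT = 2,000,000 / ([((1+r)^n − 1)/r]) = $55,914.51

$55,914.51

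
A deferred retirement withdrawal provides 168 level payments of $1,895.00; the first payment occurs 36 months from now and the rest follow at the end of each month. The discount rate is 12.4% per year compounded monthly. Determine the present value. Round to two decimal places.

$105,216.06

Ordinary annuity of 168 payments, first payment at period 36.
Periodic rate r = 0.124/12 per month; n is counted in months.
The ordinary-annuity PV formula values the stream one period before the first payment (period 35); discount that back 35 periods:
PV₀ = 1,895 × [1 − (1+r)^−168] / r × (1+r)^−35 = $105,216.06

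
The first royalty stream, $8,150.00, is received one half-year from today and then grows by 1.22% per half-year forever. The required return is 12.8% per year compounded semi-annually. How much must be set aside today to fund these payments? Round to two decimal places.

$157,335.91

Periodic rate r = 0.128/2 per half-year.
Growing perpetuity (Gordon): PV = PMT₁ / (r − g) = 8,150 / (r − 0.0122) = $157,335.91.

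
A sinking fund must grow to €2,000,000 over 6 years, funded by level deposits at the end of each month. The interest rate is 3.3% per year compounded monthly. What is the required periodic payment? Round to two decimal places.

Level ordinary annuity; solve FV = PMT × [((1+r)^n − 1)/r] for PMT.
Periodic rate r = 0.033/12 per month; n is counted in months.
With n = 72: PMT = 2,000,000 / ([((1+r)^n − 1)/r]) = €25,156.52

€25,156.52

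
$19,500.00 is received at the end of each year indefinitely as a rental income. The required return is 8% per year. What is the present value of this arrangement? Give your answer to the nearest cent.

Periodic rate r = 0.08 per year.
Level perpetuity: PV = PMT / r = 19,500 / (0.08) = $243,750.00.

$243,750.00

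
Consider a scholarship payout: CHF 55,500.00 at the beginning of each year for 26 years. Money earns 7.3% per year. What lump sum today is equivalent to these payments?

CHF 685,163.78

This is an annuity due: 26 payments of CHF 55,500.00 at the beginning of each year.
Periodic rate r = 0.073 per year.
PV = PMT × [(1 − (1+r)^−n)/r] × (1+r) = 55,500 × [1 − (1+r)^−26] / r × (1+r) = CHF 685,163.78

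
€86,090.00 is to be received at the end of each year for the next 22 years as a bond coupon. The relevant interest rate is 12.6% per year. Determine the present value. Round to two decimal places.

This is an ordinary annuity: 22 payments of €86,090.00 at the end of each year.
Periodic rate r = 0.126 per year.
PV = PMT × [(1 − (1+r)^−n)/r] = 86,090 × [1 − (1+r)^−22] / r = €633,050.05

€633,050.05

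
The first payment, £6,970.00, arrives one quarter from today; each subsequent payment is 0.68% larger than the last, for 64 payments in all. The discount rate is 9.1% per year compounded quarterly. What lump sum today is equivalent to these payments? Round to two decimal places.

£277,185.70

Periodic rate r = 0.091/4 per quarter; n is counted in quarters.
Growing ordinary annuity: PV = PMT₁ × [1 − ((1+g)/(1+r))^n] / (r − g) = 6,970 × [1 − ((1+0.0068)/(1+r))^64] / (r − 0.0068) = £277,185.70.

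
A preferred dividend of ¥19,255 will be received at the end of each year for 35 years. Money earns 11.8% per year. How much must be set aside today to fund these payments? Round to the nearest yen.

¥159,888

This is an ordinary annuity: 35 payments of ¥19,255 at the end of each year.
Periodic rate r = 0.118 per year.
PV = PMT × [(1 − (1+r)^−n)/r] = 19,255 × [1 − (1+r)^−35] / r = ¥159,888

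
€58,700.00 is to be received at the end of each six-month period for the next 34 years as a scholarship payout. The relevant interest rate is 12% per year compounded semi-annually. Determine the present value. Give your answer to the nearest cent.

€959,725.83

This is an ordinary annuity: 68 payments of €58,700.00 at the end of each six-month period.
Periodic rate r = 0.12/2 per half-year; n is counted in half-years.
PV = PMT × [(1 − (1+r)^−n)/r] = 58,700 × [1 − (1+r)^−68] / r = €959,725.83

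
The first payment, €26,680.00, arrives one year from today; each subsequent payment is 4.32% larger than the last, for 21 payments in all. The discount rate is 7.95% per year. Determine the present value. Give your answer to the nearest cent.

Periodic rate r = 0.0795 per year.
Growing ordinary annuity: PV = PMT₁ × [1 − ((1+g)/(1+r))^n] / (r − g) = 26,680 × [1 − ((1+0.0432)/(1+r))^21] / (r − 0.0432) = €376,623.55.

€376,623.55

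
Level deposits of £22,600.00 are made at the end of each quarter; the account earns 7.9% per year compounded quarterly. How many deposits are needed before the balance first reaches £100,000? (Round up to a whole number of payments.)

Periodic rate r = 0.079/4 per quarter; n is counted in quarters.
Ordinary annuity FV: 100,000 = 22,600 × [((1+r)^n − 1)/r].
(1+r)^n = 1 + 100,000 × r / 22,600, so n = ln(1 + 100,000·r/22,600) / ln(1+r) = 4.28.
Round up to a whole number of payments: n = 5.

5 payments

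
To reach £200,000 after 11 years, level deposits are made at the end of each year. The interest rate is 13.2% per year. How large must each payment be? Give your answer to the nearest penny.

£9,068.41

Level ordinary annuity; solve FV = PMT × [((1+r)^n − 1)/r] for PMT.
Periodic rate r = 0.132 per year.
With n = 11: PMT = 200,000 / ([((1+r)^n − 1)/r]) = £9,068.41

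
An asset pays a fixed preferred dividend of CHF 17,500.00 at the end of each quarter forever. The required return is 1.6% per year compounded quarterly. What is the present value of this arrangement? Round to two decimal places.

Periodic rate r = 0.016/4 per quarter.
Level perpetuity: PV = PMT / r = 17,500 / (0.016/4) = CHF 4,375,000.00.

CHF 4,375,000.00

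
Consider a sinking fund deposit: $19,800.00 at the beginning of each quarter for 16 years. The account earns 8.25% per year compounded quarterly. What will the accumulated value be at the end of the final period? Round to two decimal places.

$2,639,081.55

This is an annuity due: 64 deposits of $19,800.00 at the beginning of each quarter.
Periodic rate r = 0.0825/4 per quarter; n is counted in quarters.
FV = PMT × [((1+r)^n − 1)/r] × (1+r) = 19,800 × [(1+r)^64 − 1] / r × (1+r) = $2,639,081.55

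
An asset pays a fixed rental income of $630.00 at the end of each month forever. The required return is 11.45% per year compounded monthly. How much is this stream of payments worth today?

Periodic rate r = 0.1145/12 per month.
Level perpetuity: PV = PMT / r = 630 / (0.1145/12) = $66,026.20.

$66,026.20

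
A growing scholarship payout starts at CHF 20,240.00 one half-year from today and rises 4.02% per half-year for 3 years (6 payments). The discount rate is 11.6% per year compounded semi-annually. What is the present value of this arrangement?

CHF 110,061.74

Periodic rate r = 0.116/2 per half-year; n is counted in half-years.
Growing ordinary annuity: PV = PMT₁ × [1 − ((1+g)/(1+r))^n] / (r − g) = 20,240 × [1 − ((1+0.0402)/(1+r))^6] / (r − 0.0402) = CHF 110,061.74.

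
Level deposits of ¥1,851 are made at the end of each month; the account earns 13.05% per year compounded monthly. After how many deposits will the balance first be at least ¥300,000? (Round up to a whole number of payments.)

Periodic rate r = 0.1305/12 per month; n is counted in months.
Ordinary annuity FV: 300,000 = 1,851 × [((1+r)^n − 1)/r].
(1+r)^n = 1 + 300,000 × r / 1,851, so n = ln(1 + 300,000·r/1,851) / ln(1+r) = 93.95.
Round up to a whole number of payments: n = 94.

94 payments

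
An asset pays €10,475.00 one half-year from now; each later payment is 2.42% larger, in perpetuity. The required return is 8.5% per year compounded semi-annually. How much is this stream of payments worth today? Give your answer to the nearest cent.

€572,404.37

Periodic rate r = 0.085/2 per half-year.
Growing perpetuity (Gordon): PV = PMT₁ / (r − g) = 10,475 / (r − 0.0242) = €572,404.37.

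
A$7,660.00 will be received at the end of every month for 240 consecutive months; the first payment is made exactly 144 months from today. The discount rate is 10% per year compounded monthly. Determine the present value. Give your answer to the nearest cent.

Ordinary annuity of 240 payments, first payment at period 144.
Periodic rate r = 0.1/12 per month; n is counted in months.
The ordinary-annuity PV formula values the stream one period before the first payment (period 143); discount that back 143 periods:
PV₀ = 7,660 × [1 − (1+r)^−240] / r × (1+r)^−143 = A$242,271.29

A$242,271.29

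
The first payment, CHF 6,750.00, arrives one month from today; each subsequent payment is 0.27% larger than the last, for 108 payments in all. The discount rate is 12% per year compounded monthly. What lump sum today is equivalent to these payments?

CHF 502,239.79

Periodic rate r = 0.12/12 per month; n is counted in months.
Growing ordinary annuity: PV = PMT₁ × [1 − ((1+g)/(1+r))^n] / (r − g) = 6,750 × [1 − ((1+0.0027)/(1+r))^108] / (r − 0.0027) = CHF 502,239.79.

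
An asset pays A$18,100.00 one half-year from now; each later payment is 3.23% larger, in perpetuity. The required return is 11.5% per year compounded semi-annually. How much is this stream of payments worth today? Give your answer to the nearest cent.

A$718,253.97

Periodic rate r = 0.115/2 per half-year.
Growing perpetuity (Gordon): PV = PMT₁ / (r − g) = 18,100 / (r − 0.0323) = A$718,253.97.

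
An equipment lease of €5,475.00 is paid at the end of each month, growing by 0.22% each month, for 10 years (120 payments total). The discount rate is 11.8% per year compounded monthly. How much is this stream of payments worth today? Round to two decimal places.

Periodic rate r = 0.118/12 per month; n is counted in months.
Growing ordinary annuity: PV = PMT₁ × [1 − ((1+g)/(1+r))^n] / (r − g) = 5,475 × [1 − ((1+0.0022)/(1+r))^120] / (r − 0.0022) = €428,690.69.

€428,690.69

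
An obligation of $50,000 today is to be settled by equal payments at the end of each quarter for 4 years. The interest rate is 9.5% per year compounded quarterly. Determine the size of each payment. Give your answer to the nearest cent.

$3,792.79

Level ordinary annuity; solve PV = PMT × [(1 − (1+r)^−n)/r] for PMT.
Periodic rate r = 0.095/4 per quarter; n is counted in quarters.
With n = 16: PMT = 50,000 / ([(1 − (1+r)^−n)/r]) = $3,792.79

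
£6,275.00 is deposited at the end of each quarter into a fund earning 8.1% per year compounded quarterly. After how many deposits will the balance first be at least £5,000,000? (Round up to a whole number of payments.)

142 payments

Periodic rate r = 0.081/4 per quarter; n is counted in quarters.
Ordinary annuity FV: 5,000,000 = 6,275 × [((1+r)^n − 1)/r].
(1+r)^n = 1 + 5,000,000 × r / 6,275, so n = ln(1 + 5,000,000·r/6,275) / ln(1+r) = 141.72.
Round up to a whole number of payments: n = 142.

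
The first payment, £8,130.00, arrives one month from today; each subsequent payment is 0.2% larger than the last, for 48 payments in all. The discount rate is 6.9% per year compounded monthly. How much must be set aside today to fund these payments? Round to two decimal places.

Periodic rate r = 0.069/12 per month; n is counted in months.
Growing ordinary annuity: PV = PMT₁ × [1 − ((1+g)/(1+r))^n] / (r − g) = 8,130 × [1 − ((1+0.002)/(1+r))^48] / (r − 0.002) = £355,875.92.

£355,875.92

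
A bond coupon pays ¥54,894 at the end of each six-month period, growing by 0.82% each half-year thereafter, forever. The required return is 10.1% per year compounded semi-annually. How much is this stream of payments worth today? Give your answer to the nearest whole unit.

Periodic rate r = 0.101/2 per half-year.
Growing perpetuity (Gordon): PV = PMT₁ / (r − g) = 54,894 / (r − 0.0082) = ¥1,297,730.

¥1,297,730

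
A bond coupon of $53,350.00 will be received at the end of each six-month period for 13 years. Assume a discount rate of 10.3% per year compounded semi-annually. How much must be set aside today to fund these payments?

$755,194.16

This is an ordinary annuity: 26 payments of $53,350.00 at the end of each six-month period.
Periodic rate r = 0.103/2 per half-year; n is counted in half-years.
PV = PMT × [(1 − (1+r)^−n)/r] = 53,350 × [1 − (1+r)^−26] / r = $755,194.16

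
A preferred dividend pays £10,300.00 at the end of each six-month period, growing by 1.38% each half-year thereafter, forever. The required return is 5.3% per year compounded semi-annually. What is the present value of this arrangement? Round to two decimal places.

Periodic rate r = 0.053/2 per half-year.
Growing perpetuity (Gordon): PV = PMT₁ / (r − g) = 10,300 / (r − 0.0138) = £811,023.62.

£811,023.62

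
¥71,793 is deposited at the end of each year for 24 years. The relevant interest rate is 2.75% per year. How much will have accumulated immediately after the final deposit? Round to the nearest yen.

¥2,395,605

This is an ordinary annuity: 24 deposits of ¥71,793 at the end of each year.
Periodic rate r = 0.0275 per year.
FV = PMT × [((1+r)^n − 1)/r] = 71,793 × [(1+r)^24 − 1] / r = ¥2,395,605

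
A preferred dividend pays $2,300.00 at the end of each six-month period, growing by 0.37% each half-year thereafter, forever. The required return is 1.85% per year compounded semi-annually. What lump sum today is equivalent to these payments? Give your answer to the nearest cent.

Periodic rate r = 0.0185/2 per half-year.
Growing perpetuity (Gordon): PV = PMT₁ / (r − g) = 2,300 / (r − 0.0037) = $414,414.41.

$414,414.41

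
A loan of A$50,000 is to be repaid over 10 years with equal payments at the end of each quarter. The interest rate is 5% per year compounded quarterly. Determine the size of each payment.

Level ordinary annuity; solve PV = PMT × [(1 − (1+r)^−n)/r] for PMT.
Periodic rate r = 0.05/4 per quarter; n is counted in quarters.
With n = 40: PMT = 50,000 / ([(1 − (1+r)^−n)/r]) = A$1,596.07

A$1,596.07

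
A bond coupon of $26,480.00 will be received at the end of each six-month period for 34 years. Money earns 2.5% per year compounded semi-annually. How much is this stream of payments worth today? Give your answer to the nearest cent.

$1,208,181.20

This is an ordinary annuity: 68 payments of $26,480.00 at the end of each six-month period.
Periodic rate r = 0.025/2 per half-year; n is counted in half-years.
PV = PMT × [(1 − (1+r)^−n)/r] = 26,480 × [1 − (1+r)^−68] / r = $1,208,181.20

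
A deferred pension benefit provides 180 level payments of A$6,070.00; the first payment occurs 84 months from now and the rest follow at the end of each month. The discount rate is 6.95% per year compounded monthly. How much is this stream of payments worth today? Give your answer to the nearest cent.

Ordinary annuity of 180 payments, first payment at period 84.
Periodic rate r = 0.0695/12 per month; n is counted in months.
The ordinary-annuity PV formula values the stream one period before the first payment (period 83); discount that back 83 periods:
PV₀ = 6,070 × [1 − (1+r)^−180] / r × (1+r)^−83 = A$419,466.10

A$419,466.10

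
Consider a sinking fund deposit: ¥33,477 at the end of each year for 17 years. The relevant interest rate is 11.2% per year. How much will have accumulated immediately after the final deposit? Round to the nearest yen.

This is an ordinary annuity: 17 deposits of ¥33,477 at the end of each year.
Periodic rate r = 0.112 per year.
FV = PMT × [((1+r)^n − 1)/r] = 33,477 × [(1+r)^17 − 1] / r = ¥1,517,910

¥1,517,910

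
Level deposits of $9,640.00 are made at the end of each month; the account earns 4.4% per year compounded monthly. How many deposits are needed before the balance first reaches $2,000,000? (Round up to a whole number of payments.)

Periodic rate r = 0.044/12 per month; n is counted in months.
Ordinary annuity FV: 2,000,000 = 9,640 × [((1+r)^n − 1)/r].
(1+r)^n = 1 + 2,000,000 × r / 9,640, so n = ln(1 + 2,000,000·r/9,640) / ln(1+r) = 154.57.
Round up to a whole number of payments: n = 155.

155 payments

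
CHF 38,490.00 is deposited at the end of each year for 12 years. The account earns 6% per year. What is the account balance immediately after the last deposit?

CHF 649,324.04

This is an ordinary annuity: 12 deposits of CHF 38,490.00 at the end of each year.
Periodic rate r = 0.06 per year.
FV = PMT × [((1+r)^n − 1)/r] = 38,490 × [(1+r)^12 − 1] / r = CHF 649,324.04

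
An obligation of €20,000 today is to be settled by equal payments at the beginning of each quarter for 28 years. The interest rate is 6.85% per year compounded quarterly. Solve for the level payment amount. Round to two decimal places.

€395.83

Level annuity due; solve PV = PMT × [(1 − (1+r)^−n)/r] × (1+r) for PMT.
Periodic rate r = 0.0685/4 per quarter; n is counted in quarters.
With n = 112: PMT = 20,000 / ([(1 − (1+r)^−n)/r] × (1+r)) = €395.83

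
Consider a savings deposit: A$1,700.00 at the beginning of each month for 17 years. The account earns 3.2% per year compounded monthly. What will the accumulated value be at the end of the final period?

This is an annuity due: 204 deposits of A$1,700.00 at the beginning of each month.
Periodic rate r = 0.032/12 per month; n is counted in months.
FV = PMT × [((1+r)^n − 1)/r] × (1+r) = 1,700 × [(1+r)^204 − 1] / r × (1+r) = A$461,270.78

A$461,270.78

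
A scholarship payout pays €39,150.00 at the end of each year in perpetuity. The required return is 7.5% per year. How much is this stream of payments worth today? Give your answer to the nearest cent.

Periodic rate r = 0.075 per year.
Level perpetuity: PV = PMT / r = 39,150 / (0.075) = €522,000.00.

€522,000.00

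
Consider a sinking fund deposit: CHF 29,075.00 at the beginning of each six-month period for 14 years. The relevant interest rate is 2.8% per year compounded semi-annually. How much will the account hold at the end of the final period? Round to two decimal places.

CHF 1,002,220.67

This is an annuity due: 28 deposits of CHF 29,075.00 at the beginning of each six-month period.
Periodic rate r = 0.028/2 per half-year; n is counted in half-years.
FV = PMT × [((1+r)^n − 1)/r] × (1+r) = 29,075 × [(1+r)^28 − 1] / r × (1+r) = CHF 1,002,220.67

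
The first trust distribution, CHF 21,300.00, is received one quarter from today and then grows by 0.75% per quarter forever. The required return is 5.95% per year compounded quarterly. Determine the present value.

Periodic rate r = 0.0595/4 per quarter.
Growing perpetuity (Gordon): PV = PMT₁ / (r − g) = 21,300 / (r − 0.0075) = CHF 2,888,135.59.

CHF 2,888,135.59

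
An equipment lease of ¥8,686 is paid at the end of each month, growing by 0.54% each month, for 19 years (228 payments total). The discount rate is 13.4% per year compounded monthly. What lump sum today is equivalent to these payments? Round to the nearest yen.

Periodic rate r = 0.134/12 per month; n is counted in months.
Growing ordinary annuity: PV = PMT₁ × [1 − ((1+g)/(1+r))^n] / (r − g) = 8,686 × [1 − ((1+0.0054)/(1+r))^228] / (r − 0.0054) = ¥1,097,383.

¥1,097,383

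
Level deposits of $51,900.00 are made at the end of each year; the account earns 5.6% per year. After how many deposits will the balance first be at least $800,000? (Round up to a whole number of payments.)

Periodic rate r = 0.056 per year.
Ordinary annuity FV: 800,000 = 51,900 × [((1+r)^n − 1)/r].
(1+r)^n = 1 + 800,000 × r / 51,900, so n = ln(1 + 800,000·r/51,900) / ln(1+r) = 11.42.
Round up to a whole number of payments: n = 12.

12 payments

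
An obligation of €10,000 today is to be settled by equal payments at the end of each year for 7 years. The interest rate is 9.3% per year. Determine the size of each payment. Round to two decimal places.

Level ordinary annuity; solve PV = PMT × [(1 − (1+r)^−n)/r] for PMT.
Periodic rate r = 0.093 per year.
With n = 7: PMT = 10,000 / ([(1 − (1+r)^−n)/r]) = €2,006.95

€2,006.95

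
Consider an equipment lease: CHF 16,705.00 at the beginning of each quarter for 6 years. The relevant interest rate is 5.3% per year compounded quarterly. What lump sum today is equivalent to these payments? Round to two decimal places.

CHF 346,033.38

This is an annuity due: 24 payments of CHF 16,705.00 at the beginning of each quarter.
Periodic rate r = 0.053/4 per quarter; n is counted in quarters.
PV = PMT × [(1 − (1+r)^−n)/r] × (1+r) = 16,705 × [1 − (1+r)^−24] / r × (1+r) = CHF 346,033.38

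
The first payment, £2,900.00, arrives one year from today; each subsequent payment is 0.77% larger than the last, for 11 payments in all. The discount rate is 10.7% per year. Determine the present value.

Periodic rate r = 0.107 per year.
Growing ordinary annuity: PV = PMT₁ × [1 − ((1+g)/(1+r))^n] / (r − g) = 2,900 × [1 − ((1+0.0077)/(1+r))^11] / (r − 0.0077) = £18,817.94.

£18,817.94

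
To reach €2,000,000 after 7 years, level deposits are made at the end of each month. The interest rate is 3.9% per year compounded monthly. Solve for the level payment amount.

€20,745.65

Level ordinary annuity; solve FV = PMT × [((1+r)^n − 1)/r] for PMT.
Periodic rate r = 0.039/12 per month; n is counted in months.
With n = 84: PMT = 2,000,000 / ([((1+r)^n − 1)/r]) = €20,745.65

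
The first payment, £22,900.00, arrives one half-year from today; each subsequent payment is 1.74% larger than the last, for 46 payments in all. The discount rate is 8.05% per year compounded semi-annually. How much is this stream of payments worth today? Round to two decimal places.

Periodic rate r = 0.0805/2 per half-year; n is counted in half-years.
Growing ordinary annuity: PV = PMT₁ × [1 − ((1+g)/(1+r))^n] / (r − g) = 22,900 × [1 − ((1+0.0174)/(1+r))^46] / (r − 0.0174) = £641,415.47.

£641,415.47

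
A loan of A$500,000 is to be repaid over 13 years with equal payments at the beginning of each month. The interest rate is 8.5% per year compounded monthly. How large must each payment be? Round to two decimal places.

A$5,268.58

Level annuity due; solve PV = PMT × [(1 − (1+r)^−n)/r] × (1+r) for PMT.
Periodic rate r = 0.085/12 per month; n is counted in months.
With n = 156: PMT = 500,000 / ([(1 − (1+r)^−n)/r] × (1+r)) = A$5,268.58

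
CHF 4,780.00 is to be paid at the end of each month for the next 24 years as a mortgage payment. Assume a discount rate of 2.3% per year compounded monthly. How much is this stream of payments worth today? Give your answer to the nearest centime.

This is an ordinary annuity: 288 payments of CHF 4,780.00 at the end of each month.
Periodic rate r = 0.023/12 per month; n is counted in months.
PV = PMT × [(1 − (1+r)^−n)/r] = 4,780 × [1 − (1+r)^−288] / r = CHF 1,057,166.37

CHF 1,057,166.37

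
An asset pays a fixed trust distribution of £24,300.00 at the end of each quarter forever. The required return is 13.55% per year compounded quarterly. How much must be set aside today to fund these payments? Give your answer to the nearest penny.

Periodic rate r = 0.1355/4 per quarter.
Level perpetuity: PV = PMT / r = 24,300 / (0.1355/4) = £717,343.17.

£717,343.17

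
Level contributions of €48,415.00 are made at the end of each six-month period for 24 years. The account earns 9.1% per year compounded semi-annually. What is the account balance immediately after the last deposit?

€7,941,734.58

This is an ordinary annuity: 48 deposits of €48,415.00 at the end of each six-month period.
Periodic rate r = 0.091/2 per half-year; n is counted in half-years.
FV = PMT × [((1+r)^n − 1)/r] = 48,415 × [(1+r)^48 − 1] / r = €7,941,734.58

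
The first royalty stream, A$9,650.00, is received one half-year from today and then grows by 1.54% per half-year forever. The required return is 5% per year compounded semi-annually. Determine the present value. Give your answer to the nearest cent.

A$1,005,208.33

Periodic rate r = 0.05/2 per half-year.
Growing perpetuity (Gordon): PV = PMT₁ / (r − g) = 9,650 / (r − 0.0154) = A$1,005,208.33.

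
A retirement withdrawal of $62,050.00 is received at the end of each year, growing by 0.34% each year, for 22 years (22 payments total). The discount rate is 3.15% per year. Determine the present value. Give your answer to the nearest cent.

Periodic rate r = 0.0315 per year.
Growing ordinary annuity: PV = PMT₁ × [1 − ((1+g)/(1+r))^n] / (r − g) = 62,050 × [1 − ((1+0.0034)/(1+r))^22] / (r − 0.0034) = $1,005,526.12.

$1,005,526.12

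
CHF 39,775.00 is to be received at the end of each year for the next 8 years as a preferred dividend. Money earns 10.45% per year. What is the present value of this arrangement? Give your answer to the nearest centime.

CHF 208,764.65

This is an ordinary annuity: 8 payments of CHF 39,775.00 at the end of each year.
Periodic rate r = 0.1045 per year.
PV = PMT × [(1 − (1+r)^−n)/r] = 39,775 × [1 − (1+r)^−8] / r = CHF 208,764.65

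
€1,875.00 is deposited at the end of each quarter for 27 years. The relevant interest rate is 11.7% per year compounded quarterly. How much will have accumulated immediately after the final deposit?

This is an ordinary annuity: 108 deposits of €1,875.00 at the end of each quarter.
Periodic rate r = 0.117/4 per quarter; n is counted in quarters.
FV = PMT × [((1+r)^n − 1)/r] = 1,875 × [(1+r)^108 − 1] / r = €1,378,444.44

€1,378,444.44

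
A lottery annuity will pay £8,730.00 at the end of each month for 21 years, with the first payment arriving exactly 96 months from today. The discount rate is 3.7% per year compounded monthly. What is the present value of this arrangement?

£1,140,520.37

Ordinary annuity of 252 payments, first payment at period 96.
Periodic rate r = 0.037/12 per month; n is counted in months.
The ordinary-annuity PV formula values the stream one period before the first payment (period 95); discount that back 95 periods:
PV₀ = 8,730 × [1 − (1+r)^−252] / r × (1+r)^−95 = £1,140,520.37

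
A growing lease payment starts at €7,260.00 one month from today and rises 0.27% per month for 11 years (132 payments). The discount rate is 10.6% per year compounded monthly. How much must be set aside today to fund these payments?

Periodic rate r = 0.106/12 per month; n is counted in months.
Growing ordinary annuity: PV = PMT₁ × [1 − ((1+g)/(1+r))^n] / (r − g) = 7,260 × [1 − ((1+0.0027)/(1+r))^132] / (r − 0.0027) = €654,458.75.

€654,458.75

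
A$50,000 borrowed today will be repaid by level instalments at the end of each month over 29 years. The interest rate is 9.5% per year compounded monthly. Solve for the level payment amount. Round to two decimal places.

Level ordinary annuity; solve PV = PMT × [(1 − (1+r)^−n)/r] for PMT.
Periodic rate r = 0.095/12 per month; n is counted in months.
With n = 348: PMT = 50,000 / ([(1 − (1+r)^−n)/r]) = A$423.04

A$423.04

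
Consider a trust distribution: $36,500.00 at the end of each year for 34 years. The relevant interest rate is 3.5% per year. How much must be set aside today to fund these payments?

$719,074.97

This is an ordinary annuity: 34 payments of $36,500.00 at the end of each year.
Periodic rate r = 0.035 per year.
PV = PMT × [(1 − (1+r)^−n)/r] = 36,500 × [1 − (1+r)^−34] / r = $719,074.97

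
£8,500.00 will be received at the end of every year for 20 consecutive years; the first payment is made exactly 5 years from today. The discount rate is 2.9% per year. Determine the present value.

£113,844.11

Ordinary annuity of 20 payments, first payment at period 5.
Periodic rate r = 0.029 per year.
The ordinary-annuity PV formula values the stream one period before the first payment (period 4); discount that back 4 periods:
PV₀ = 8,500 × [1 − (1+r)^−20] / r × (1+r)^−4 = £113,844.11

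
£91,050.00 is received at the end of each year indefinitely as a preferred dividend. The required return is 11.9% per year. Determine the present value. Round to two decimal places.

Periodic rate r = 0.119 per year.
Level perpetuity: PV = PMT / r = 91,050 / (0.119) = £765,126.05.

£765,126.05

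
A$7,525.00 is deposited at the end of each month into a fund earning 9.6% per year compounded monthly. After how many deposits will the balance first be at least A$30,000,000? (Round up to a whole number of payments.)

Periodic rate r = 0.096/12 per month; n is counted in months.
Ordinary annuity FV: 30,000,000 = 7,525 × [((1+r)^n − 1)/r].
(1+r)^n = 1 + 30,000,000 × r / 7,525, so n = ln(1 + 30,000,000·r/7,525) / ln(1+r) = 438.40.
Round up to a whole number of payments: n = 439.

439 payments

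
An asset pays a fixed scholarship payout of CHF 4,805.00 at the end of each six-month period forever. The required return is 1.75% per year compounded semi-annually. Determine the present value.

CHF 549,142.86

Periodic rate r = 0.0175/2 per half-year.
Level perpetuity: PV = PMT / r = 4,805 / (0.0175/2) = CHF 549,142.86.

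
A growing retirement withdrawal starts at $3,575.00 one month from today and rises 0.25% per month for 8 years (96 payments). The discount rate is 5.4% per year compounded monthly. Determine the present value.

Periodic rate r = 0.054/12 per month; n is counted in months.
Growing ordinary annuity: PV = PMT₁ × [1 − ((1+g)/(1+r))^n] / (r − g) = 3,575 × [1 − ((1+0.0025)/(1+r))^96] / (r − 0.0025) = $311,275.83.

$311,275.83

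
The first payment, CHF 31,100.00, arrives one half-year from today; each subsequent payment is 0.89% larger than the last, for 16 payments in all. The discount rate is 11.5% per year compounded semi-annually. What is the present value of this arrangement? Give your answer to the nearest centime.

Periodic rate r = 0.115/2 per half-year; n is counted in half-years.
Growing ordinary annuity: PV = PMT₁ × [1 − ((1+g)/(1+r))^n] / (r − g) = 31,100 × [1 − ((1+0.0089)/(1+r))^16] / (r − 0.0089) = CHF 338,472.72.

CHF 338,472.72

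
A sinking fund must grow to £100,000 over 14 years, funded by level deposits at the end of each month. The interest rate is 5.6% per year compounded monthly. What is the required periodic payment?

Level ordinary annuity; solve FV = PMT × [((1+r)^n − 1)/r] for PMT.
Periodic rate r = 0.056/12 per month; n is counted in months.
With n = 168: PMT = 100,000 / ([((1+r)^n − 1)/r]) = £393.40

£393.40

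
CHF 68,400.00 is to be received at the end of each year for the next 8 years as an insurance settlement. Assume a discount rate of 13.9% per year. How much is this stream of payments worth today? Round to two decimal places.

CHF 318,365.66

This is an ordinary annuity: 8 payments of CHF 68,400.00 at the end of each year.
Periodic rate r = 0.139 per year.
PV = PMT × [(1 − (1+r)^−n)/r] = 68,400 × [1 − (1+r)^−8] / r = CHF 318,365.66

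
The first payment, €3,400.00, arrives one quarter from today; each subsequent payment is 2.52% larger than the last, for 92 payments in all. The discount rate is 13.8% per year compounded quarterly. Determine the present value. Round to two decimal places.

€206,304.01

Periodic rate r = 0.138/4 per quarter; n is counted in quarters.
Growing ordinary annuity: PV = PMT₁ × [1 − ((1+g)/(1+r))^n] / (r − g) = 3,400 × [1 − ((1+0.0252)/(1+r))^92] / (r − 0.0252) = €206,304.01.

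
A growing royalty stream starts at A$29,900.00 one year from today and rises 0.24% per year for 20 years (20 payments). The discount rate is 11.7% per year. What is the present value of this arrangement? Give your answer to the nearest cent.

A$230,968.02

Periodic rate r = 0.117 per year.
Growing ordinary annuity: PV = PMT₁ × [1 − ((1+g)/(1+r))^n] / (r − g) = 29,900 × [1 − ((1+0.0024)/(1+r))^20] / (r − 0.0024) = A$230,968.02.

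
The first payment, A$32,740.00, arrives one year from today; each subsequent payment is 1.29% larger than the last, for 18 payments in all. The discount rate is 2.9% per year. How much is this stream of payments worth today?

Periodic rate r = 0.029 per year.
Growing ordinary annuity: PV = PMT₁ × [1 − ((1+g)/(1+r))^n] / (r − g) = 32,740 × [1 − ((1+0.0129)/(1+r))^18] / (r − 0.0129) = A$502,543.39.

A$502,543.39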